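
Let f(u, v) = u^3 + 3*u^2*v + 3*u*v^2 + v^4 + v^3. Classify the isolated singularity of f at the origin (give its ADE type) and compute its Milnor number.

Type E_6, Milnor number mu = 6.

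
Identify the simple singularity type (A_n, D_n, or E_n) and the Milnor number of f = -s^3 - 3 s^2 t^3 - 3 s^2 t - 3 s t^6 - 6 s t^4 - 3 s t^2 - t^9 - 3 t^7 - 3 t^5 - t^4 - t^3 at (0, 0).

Type E_6, Milnor number mu = 6.

The Hessian of f at 0 is [[0, 0], [0, 0]] with rank 0, so corank 2. A Groebner basis of the Jacobian ideal J(f) in C{s,t} is {t^3, s^2 + 2*s*t + t^2}; counting standard monomials gives mu = 6. Corank 2; j^3 = -(s + t)^3 is a perfect cube, so E-series; the 4-jet and mu = 6 give E_6.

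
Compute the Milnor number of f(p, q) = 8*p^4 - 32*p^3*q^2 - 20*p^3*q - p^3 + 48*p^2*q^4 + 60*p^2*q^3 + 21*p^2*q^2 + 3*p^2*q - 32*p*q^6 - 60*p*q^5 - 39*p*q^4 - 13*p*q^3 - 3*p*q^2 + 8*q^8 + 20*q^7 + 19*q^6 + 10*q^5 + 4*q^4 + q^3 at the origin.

7

The Hessian of f at 0 has rank 0. Corank 2; j^3 = -(p - q)^3 is a perfect cube, so E-series; the 4-jet and mu = 7 give E_7.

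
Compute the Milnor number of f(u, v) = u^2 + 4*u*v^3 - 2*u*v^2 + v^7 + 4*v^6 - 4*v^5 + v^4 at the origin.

6

The Hessian of f at 0 has rank 1. Corank 1: A-series; mu = 6 gives A_6.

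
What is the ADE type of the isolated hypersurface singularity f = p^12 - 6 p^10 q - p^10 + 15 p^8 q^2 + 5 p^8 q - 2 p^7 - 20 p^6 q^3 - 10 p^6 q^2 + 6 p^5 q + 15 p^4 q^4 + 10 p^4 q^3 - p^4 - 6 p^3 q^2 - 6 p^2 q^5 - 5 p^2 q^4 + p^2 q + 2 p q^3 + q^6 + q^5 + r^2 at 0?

D_7

The Hessian of f at 0 has rank 1. Corank 2; j^3 = p^2*q has shape L^2 M (L != M), so D-series; mu = 7 gives D_7.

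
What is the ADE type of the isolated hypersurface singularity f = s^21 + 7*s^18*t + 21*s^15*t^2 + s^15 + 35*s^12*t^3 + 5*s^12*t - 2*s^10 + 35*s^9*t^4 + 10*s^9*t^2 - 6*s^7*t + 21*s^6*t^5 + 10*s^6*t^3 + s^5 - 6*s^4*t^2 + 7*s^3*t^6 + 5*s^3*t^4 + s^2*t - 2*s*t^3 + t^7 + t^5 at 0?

D_8

The Hessian of f at 0 is [[0, 0], [0, 0]] with rank 0, so corank 2. A Groebner basis of the Jacobian ideal J(f) in C{s,t} is {s^2*t^2 + s^2/7 - s*t^2/7, s^3 + s^2/7 - s*t^2/7, -s*t + t^3}; counting standard monomials gives mu = 8. Corank 2; j^3 = s^2*t has shape L^2 M (L != M), so D-series; mu = 8 gives D_8.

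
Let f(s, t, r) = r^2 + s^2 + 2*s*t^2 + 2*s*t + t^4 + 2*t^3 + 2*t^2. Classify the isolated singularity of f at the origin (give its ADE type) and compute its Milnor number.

Type A_{1}, Milnor number mu = 1.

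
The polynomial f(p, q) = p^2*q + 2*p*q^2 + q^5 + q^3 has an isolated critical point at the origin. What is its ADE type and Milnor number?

The Hessian of f at 0 has rank 0. Corank 2; j^3 = q*(p + q)^2 has shape L^2 M (L != M), so D-series; mu = 6 gives D_6.

Type D_{6}, Milnor number mu = 6.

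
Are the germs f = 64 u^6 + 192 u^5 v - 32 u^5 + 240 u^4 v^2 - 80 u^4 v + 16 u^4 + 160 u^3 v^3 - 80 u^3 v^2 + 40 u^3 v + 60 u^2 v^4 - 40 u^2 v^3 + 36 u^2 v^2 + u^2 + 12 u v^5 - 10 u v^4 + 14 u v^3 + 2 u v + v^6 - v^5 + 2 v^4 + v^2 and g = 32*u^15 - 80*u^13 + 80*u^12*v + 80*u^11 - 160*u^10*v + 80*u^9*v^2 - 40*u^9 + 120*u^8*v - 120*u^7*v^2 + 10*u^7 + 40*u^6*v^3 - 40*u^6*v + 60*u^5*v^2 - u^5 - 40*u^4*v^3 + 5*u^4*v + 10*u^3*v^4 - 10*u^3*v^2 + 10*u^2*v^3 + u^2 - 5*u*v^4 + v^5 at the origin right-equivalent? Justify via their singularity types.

Yes.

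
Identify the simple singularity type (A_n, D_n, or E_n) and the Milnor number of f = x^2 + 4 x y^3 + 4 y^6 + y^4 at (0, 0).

Type A_{3}, Milnor number mu = 3.

The Hessian of f at 0 has rank 1. Corank 1: A-series; mu = 3 gives A_3.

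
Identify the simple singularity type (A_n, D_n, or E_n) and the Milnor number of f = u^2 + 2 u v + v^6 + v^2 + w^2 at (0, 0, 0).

The Hessian of f at 0 is [[2, 2, 0], [2, 2, 0], [0, 0, 2]] with rank 2, so corank 1. A Groebner basis of the Jacobian ideal J(f) in C{u,v,w} is {v^5, u + v, w}; counting standard monomials gives mu = 5. Corank 1: A-series; mu = 5 gives A_5.

Type A5, Milnor number mu = 5.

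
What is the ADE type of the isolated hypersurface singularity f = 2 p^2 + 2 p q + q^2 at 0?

The Hessian of f at 0 is [[4, 2], [2, 2]] with rank 2, so corank 0. A Groebner basis of the Jacobian ideal J(f) in C{p,q} is {p, q}; counting standard monomials gives mu = 1. Corank 0: nondegenerate Morse point, so A_1.

A1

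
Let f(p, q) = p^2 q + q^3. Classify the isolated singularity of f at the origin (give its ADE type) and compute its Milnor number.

The Hessian of f at 0 has rank 0. Corank 2; j^3 = q*(p^2 + q^2) splits into three distinct lines over C (the quadratic factor has nonzero discriminant), so D_4.

Type D_4, Milnor number mu = 4.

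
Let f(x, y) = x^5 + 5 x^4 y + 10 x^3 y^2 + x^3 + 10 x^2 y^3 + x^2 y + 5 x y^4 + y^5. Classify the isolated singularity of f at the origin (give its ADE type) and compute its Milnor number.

The Hessian of f at 0 has rank 0. Corank 2; j^3 = x^2*(x + y) has shape L^2 M (L != M), so D-series; mu = 6 gives D_6.

Type D_{6}, Milnor number mu = 6.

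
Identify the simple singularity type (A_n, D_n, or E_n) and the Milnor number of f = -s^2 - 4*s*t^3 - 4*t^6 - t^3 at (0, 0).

Type A_2, Milnor number mu = 2.

The Hessian of f at 0 is [[-2, 0], [0, 0]] with rank 1, so corank 1. A Groebner basis of the Jacobian ideal J(f) in C{s,t} is {t^2, s}; counting standard monomials gives mu = 2. Corank 1: A-series; mu = 2 gives A_2.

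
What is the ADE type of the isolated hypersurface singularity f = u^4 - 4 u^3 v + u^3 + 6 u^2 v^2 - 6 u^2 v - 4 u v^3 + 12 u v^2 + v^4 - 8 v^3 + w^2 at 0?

E_6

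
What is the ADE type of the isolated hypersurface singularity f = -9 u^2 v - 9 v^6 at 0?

D_{7}

The Hessian of f at 0 is [[0, 0], [0, 0]] with rank 0, so corank 2. A Groebner basis of the Jacobian ideal J(f) in C{u,v} is {u^2/6 + v^5, u^3, u*v}; counting standard monomials gives mu = 7. Corank 2; j^3 = -9*u^2*v has shape L^2 M (L != M), so D-series; mu = 7 gives D_7.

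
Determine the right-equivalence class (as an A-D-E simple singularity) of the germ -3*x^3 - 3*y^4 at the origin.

The Hessian of f at 0 has rank 0. Corank 2; j^3 = -3*x^3 is a perfect cube, so E-series; the 4-jet and mu = 6 give E_6.

E_{6}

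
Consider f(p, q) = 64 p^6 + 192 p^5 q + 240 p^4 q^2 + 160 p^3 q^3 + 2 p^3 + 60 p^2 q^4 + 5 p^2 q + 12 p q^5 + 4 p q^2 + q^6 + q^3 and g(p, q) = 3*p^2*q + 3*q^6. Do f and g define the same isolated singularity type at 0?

Yes.

The Hessian of f at 0 is [[0, 0], [0, 0]] with rank 0, so corank 2. A Groebner basis of the Jacobian ideal J(f) in C{p,q} is {-p*q/12 + q^5 - q^2/12, p*q^2 + q^3, p^2 + 3*p*q/2 + q^2/2}; counting standard monomials gives mu = 7. Corank 2; j^3 = (p + q)^2*(2*p + q) has shape L^2 M (L != M), so D-series; mu = 7 gives D_7. The Hessian of g at 0 is [[0, 0], [0, 0]] with rank 0, so corank 2. A Groebner basis of the Jacobian ideal J(g) in C{p,q} is {p^2/6 + q^5, p^3, p*q}; counting standard monomials gives mu = 7. Corank 2; j^3 = 3*p^2*q has shape L^2 M (L != M), so D-series; mu = 7 gives D_7. Both have type D_7, hence right-equivalent.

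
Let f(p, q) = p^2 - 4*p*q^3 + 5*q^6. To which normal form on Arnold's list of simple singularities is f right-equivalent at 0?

The Hessian of f at 0 has rank 1. Corank 1: A-series; mu = 5 gives A_5.

A_{5}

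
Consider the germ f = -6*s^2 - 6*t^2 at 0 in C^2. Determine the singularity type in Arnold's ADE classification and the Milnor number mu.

The Hessian of f at 0 is [[-12, 0], [0, -12]] with rank 2, so corank 0. A Groebner basis of the Jacobian ideal J(f) in C{s,t} is {s, t}; counting standard monomials gives mu = 1. Corank 0: nondegenerate Morse point, so A_1.

Type A1, Milnor number mu = 1.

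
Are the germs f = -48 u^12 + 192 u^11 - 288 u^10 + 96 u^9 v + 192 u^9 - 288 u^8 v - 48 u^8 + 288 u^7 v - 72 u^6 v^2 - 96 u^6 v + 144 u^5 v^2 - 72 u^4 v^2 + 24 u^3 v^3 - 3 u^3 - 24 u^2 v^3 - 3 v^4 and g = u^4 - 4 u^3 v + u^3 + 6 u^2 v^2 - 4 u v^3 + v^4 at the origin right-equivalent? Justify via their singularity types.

Yes.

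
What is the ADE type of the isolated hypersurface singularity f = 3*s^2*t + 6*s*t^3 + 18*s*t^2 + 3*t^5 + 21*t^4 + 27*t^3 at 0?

D_{5}

The Hessian of f at 0 has rank 0. Corank 2; j^3 = 3*t*(s + 3*t)^2 has shape L^2 M (L != M), so D-series; mu = 5 gives D_5.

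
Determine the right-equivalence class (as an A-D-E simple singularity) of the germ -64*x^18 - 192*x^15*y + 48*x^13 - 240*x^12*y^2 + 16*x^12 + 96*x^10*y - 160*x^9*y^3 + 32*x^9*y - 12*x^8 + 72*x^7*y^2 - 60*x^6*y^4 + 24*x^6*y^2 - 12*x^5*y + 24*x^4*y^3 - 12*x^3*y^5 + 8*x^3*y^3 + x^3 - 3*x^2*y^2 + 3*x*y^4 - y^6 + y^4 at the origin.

E_6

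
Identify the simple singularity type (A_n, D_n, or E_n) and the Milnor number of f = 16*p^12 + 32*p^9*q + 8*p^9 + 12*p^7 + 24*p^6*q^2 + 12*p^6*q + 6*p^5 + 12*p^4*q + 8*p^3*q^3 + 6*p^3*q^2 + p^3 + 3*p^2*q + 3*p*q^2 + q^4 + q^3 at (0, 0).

The Hessian of f at 0 has rank 0. Corank 2; j^3 = (p + q)^3 is a perfect cube, so E-series; the 4-jet and mu = 6 give E_6.

Type E_{6}, Milnor number mu = 6.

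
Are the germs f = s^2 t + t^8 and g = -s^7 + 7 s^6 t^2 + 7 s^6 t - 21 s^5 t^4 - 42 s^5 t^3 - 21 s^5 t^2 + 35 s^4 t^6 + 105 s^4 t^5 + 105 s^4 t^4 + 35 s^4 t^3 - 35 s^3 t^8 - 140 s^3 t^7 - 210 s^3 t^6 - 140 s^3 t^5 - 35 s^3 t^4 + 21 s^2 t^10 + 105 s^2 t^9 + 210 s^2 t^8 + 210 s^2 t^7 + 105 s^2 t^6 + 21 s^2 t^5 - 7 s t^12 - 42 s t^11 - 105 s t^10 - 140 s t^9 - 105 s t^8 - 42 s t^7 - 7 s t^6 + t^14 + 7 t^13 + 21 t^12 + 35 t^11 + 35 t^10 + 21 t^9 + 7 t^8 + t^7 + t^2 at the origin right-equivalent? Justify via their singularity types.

No.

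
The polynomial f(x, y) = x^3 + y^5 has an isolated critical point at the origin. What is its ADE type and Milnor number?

Type E8, Milnor number mu = 8.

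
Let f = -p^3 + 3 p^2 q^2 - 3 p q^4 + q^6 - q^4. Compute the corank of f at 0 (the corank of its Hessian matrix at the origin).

The Hessian at 0 is [[0, 0], [0, 0]] of rank 0; hence corank 2.

2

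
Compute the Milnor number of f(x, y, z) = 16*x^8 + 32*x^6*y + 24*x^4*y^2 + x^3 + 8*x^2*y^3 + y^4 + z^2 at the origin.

The Hessian of f at 0 has rank 1. Corank 2; j^3 = x^3 is a perfect cube, so E-series; the 4-jet and mu = 6 give E_6.

6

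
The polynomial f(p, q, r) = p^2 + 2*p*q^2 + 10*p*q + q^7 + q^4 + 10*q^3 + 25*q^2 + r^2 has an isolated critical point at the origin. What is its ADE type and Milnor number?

Type A6, Milnor number mu = 6.

The Hessian of f at 0 has rank 2. Corank 1: A-series; mu = 6 gives A_6.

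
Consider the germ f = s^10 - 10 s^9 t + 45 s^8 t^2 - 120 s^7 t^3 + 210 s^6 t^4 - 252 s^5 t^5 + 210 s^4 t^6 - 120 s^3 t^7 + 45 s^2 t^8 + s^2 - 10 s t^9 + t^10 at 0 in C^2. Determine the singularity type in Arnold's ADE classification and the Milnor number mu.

Type A_9, Milnor number mu = 9.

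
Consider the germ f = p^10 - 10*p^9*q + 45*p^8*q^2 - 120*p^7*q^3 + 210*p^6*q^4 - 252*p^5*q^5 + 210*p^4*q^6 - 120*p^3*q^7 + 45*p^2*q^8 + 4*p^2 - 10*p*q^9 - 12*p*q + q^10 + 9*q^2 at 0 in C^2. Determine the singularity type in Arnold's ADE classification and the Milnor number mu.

Type A_9, Milnor number mu = 9.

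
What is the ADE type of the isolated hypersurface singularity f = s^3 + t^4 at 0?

The Hessian of f at 0 is [[0, 0], [0, 0]] with rank 0, so corank 2. A Groebner basis of the Jacobian ideal J(f) in C{s,t} is {t^3, s^2}; counting standard monomials gives mu = 6. Corank 2; j^3 = s^3 is a perfect cube, so E-series; the 4-jet and mu = 6 give E_6.

E6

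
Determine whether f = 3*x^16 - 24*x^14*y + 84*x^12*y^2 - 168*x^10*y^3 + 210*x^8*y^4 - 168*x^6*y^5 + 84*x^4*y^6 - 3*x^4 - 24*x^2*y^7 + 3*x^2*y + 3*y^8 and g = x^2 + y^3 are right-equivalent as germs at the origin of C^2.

The Hessian of f at 0 is [[0, 0], [0, 0]] with rank 0, so corank 2. A Groebner basis of the Jacobian ideal J(f) in C{x,y} is {x^2/8 + y^7, x^3, x*y}; counting standard monomials gives mu = 9. Corank 2; j^3 = 3*x^2*y has shape L^2 M (L != M), so D-series; mu = 9 gives D_9. The Hessian of g at 0 is [[2, 0], [0, 0]] with rank 1, so corank 1. A Groebner basis of the Jacobian ideal J(g) in C{x,y} is {y^2, x}; counting standard monomials gives mu = 2. Corank 1: A-series; mu = 2 gives A_2. f is D_9 but g is A_2, hence not right-equivalent.

No.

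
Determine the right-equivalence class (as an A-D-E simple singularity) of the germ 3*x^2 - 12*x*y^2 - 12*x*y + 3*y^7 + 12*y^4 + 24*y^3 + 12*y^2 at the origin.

A_6

The Hessian of f at 0 has rank 1. Corank 1: A-series; mu = 6 gives A_6.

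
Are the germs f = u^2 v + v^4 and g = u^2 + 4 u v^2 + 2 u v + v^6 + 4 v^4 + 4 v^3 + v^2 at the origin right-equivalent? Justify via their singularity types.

The Hessian of f at 0 has rank 0. Corank 2; j^3 = u^2*v has shape L^2 M (L != M), so D-series; mu = 5 gives D_5. The Hessian of g at 0 has rank 1. Corank 1: A-series; mu = 5 gives A_5. f is D_5 but g is A_5, hence not right-equivalent.

No.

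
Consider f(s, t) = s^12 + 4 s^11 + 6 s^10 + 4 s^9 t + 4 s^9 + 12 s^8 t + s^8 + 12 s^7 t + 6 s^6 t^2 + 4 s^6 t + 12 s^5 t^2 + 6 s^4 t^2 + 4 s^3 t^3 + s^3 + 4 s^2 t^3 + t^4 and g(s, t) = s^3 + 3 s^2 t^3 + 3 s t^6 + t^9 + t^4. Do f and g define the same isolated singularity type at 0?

Yes.

The Hessian of f at 0 has rank 0. Corank 2; j^3 = s^3 is a perfect cube, so E-series; the 4-jet and mu = 6 give E_6. The Hessian of g at 0 has rank 0. Corank 2; j^3 = s^3 is a perfect cube, so E-series; the 4-jet and mu = 6 give E_6. Both have type E_6, hence right-equivalent.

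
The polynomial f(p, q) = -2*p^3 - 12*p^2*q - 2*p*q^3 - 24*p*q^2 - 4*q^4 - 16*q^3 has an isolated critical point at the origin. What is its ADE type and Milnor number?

Type E_{7}, Milnor number mu = 7.

The Hessian of f at 0 has rank 0. Corank 2; j^3 = -2*(p + 2*q)^3 is a perfect cube, so E-series; the 4-jet and mu = 7 give E_7.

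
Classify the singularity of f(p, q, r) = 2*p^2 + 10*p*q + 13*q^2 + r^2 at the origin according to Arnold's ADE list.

A_{1}

The Hessian of f at 0 has rank 3. Corank 0: nondegenerate Morse point, so A_1.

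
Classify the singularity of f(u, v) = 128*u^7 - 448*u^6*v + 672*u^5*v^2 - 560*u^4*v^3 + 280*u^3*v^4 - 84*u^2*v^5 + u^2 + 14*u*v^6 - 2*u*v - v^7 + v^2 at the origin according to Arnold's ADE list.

A_{6}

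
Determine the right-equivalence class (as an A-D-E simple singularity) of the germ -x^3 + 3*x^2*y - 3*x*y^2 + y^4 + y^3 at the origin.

The Hessian of f at 0 is [[0, 0], [0, 0]] with rank 0, so corank 2. A Groebner basis of the Jacobian ideal J(f) in C{x,y} is {y^3, x^2 - 2*x*y + y^2}; counting standard monomials gives mu = 6. Corank 2; j^3 = -(x - y)^3 is a perfect cube, so E-series; the 4-jet and mu = 6 give E_6.

E6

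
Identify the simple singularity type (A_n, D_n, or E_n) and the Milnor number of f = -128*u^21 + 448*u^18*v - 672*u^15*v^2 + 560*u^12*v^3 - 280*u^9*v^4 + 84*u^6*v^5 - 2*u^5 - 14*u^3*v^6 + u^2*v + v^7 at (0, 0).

Type D_{8}, Milnor number mu = 8.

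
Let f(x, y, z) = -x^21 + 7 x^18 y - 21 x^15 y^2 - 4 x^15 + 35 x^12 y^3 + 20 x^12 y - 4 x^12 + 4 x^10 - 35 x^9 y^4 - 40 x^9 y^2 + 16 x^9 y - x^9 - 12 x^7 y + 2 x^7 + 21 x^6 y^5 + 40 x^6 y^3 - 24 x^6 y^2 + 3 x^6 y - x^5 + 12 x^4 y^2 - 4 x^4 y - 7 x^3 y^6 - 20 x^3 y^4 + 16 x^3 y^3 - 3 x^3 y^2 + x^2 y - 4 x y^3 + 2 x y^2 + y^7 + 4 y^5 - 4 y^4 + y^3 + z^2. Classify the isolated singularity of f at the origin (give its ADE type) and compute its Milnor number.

Type D_{8}, Milnor number mu = 8.

The Hessian of f at 0 has rank 1. Corank 2; j^3 = y*(x + y)^2 has shape L^2 M (L != M), so D-series; mu = 8 gives D_8.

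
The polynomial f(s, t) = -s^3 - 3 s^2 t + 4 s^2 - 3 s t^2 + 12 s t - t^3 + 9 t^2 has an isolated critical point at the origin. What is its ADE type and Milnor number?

Type A_2, Milnor number mu = 2.

The Hessian of f at 0 is [[8, 12], [12, 18]] with rank 1, so corank 1. A Groebner basis of the Jacobian ideal J(f) in C{s,t} is {t^2, s + 3*t/2}; counting standard monomials gives mu = 2. Corank 1: A-series; mu = 2 gives A_2.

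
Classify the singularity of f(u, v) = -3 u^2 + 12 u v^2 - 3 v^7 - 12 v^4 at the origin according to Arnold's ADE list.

The Hessian of f at 0 is [[-6, 0], [0, 0]] with rank 1, so corank 1. A Groebner basis of the Jacobian ideal J(f) in C{u,v} is {u^3, -u/2 + v^2}; counting standard monomials gives mu = 6. Corank 1: A-series; mu = 6 gives A_6.

A_{6}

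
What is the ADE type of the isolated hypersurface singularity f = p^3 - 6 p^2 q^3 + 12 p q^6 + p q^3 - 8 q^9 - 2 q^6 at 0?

E_{7}

The Hessian of f at 0 has rank 0. Corank 2; j^3 = p^3 is a perfect cube, so E-series; the 4-jet and mu = 7 give E_7.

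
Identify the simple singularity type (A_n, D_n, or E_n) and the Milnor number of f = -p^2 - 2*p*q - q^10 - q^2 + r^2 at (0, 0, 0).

The Hessian of f at 0 has rank 2. Corank 1: A-series; mu = 9 gives A_9.

Type A_9, Milnor number mu = 9.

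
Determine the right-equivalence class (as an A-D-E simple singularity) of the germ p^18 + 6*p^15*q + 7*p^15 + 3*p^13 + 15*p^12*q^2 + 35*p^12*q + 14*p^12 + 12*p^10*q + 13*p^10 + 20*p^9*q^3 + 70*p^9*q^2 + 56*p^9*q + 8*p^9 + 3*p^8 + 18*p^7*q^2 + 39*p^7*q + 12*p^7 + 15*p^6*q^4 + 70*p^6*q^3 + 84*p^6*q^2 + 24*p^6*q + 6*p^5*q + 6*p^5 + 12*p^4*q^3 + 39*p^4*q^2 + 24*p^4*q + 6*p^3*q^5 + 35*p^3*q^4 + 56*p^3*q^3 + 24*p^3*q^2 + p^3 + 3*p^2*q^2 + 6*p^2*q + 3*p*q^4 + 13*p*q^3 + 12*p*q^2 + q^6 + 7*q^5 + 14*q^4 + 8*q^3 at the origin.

E7

The Hessian of f at 0 has rank 0. Corank 2; j^3 = (p + 2*q)^3 is a perfect cube, so E-series; the 4-jet and mu = 7 give E_7.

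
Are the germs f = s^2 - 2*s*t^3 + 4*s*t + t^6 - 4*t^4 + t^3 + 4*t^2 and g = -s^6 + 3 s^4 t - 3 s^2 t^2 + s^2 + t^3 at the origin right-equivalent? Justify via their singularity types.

Yes.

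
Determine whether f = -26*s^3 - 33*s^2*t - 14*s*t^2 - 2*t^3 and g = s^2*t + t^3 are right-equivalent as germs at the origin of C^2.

Yes.

The Hessian of f at 0 has rank 0. Corank 2; j^3 = -(2*s + t)*(13*s^2 + 10*s*t + 2*t^2) splits into three distinct lines over C (the quadratic factor has nonzero discriminant), so D_4. The Hessian of g at 0 has rank 0. Corank 2; j^3 = t*(s^2 + t^2) splits into three distinct lines over C (the quadratic factor has nonzero discriminant), so D_4. Both have type D_4, hence right-equivalent.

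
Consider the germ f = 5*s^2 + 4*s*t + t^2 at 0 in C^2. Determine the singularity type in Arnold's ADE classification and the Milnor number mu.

The Hessian of f at 0 has rank 2. Corank 0: nondegenerate Morse point, so A_1.

Type A_1, Milnor number mu = 1.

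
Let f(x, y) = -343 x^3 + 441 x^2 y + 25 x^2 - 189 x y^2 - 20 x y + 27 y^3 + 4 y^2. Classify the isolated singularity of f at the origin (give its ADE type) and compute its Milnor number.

Type A_{2}, Milnor number mu = 2.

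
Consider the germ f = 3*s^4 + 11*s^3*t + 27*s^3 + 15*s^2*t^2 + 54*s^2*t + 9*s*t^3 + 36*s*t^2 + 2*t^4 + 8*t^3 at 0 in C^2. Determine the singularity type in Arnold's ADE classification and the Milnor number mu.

The Hessian of f at 0 is [[0, 0], [0, 0]] with rank 0, so corank 2. A Groebner basis of the Jacobian ideal J(f) in C{s,t} is {19683*s^2 + 26244*s*t + t^4 + 27*t^3 + 8748*t^2, s^3 + 270*s^2 + 360*s*t + 2*t^3/3 + 120*t^2, s^2*t - 243*s^2 - 324*s*t - 7*t^3/9 - 108*t^2, 162*s^2 + s*t^2 + 216*s*t + 8*t^3/9 + 72*t^2}; counting standard monomials gives mu = 7. Corank 2; j^3 = (3*s + 2*t)^3 is a perfect cube, so E-series; the 4-jet and mu = 7 give E_7.

Type E7, Milnor number mu = 7.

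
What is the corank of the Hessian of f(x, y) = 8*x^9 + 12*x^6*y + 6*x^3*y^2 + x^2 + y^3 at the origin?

Hessian at 0 has rank 1.

1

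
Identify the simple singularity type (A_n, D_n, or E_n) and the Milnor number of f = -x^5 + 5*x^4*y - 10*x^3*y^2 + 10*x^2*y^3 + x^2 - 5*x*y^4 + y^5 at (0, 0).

The Hessian of f at 0 is [[2, 0], [0, 0]] with rank 1, so corank 1. A Groebner basis of the Jacobian ideal J(f) in C{x,y} is {y^4, x}; counting standard monomials gives mu = 4. Corank 1: A-series; mu = 4 gives A_4.

Type A_4, Milnor number mu = 4.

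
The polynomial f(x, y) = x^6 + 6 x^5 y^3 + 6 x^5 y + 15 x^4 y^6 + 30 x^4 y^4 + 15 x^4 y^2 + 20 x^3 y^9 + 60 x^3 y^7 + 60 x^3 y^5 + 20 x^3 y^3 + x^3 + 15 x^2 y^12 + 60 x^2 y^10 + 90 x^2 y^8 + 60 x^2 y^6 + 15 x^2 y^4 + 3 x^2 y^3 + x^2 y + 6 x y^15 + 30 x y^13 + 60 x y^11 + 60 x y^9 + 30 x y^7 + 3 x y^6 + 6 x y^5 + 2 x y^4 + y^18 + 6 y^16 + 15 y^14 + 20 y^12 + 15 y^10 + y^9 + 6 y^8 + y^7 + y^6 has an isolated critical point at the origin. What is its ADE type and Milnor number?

The Hessian of f at 0 has rank 0. Corank 2; j^3 = x^2*(x + y) has shape L^2 M (L != M), so D-series; mu = 7 gives D_7.

Type D_7, Milnor number mu = 7.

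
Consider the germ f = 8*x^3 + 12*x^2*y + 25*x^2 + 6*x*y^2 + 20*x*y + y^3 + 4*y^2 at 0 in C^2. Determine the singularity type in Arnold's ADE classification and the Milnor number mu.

Type A_{2}, Milnor number mu = 2.

The Hessian of f at 0 has rank 1. Corank 1: A-series; mu = 2 gives A_2.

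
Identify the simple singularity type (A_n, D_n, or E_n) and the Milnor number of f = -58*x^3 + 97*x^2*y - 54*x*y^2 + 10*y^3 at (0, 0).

The Hessian of f at 0 has rank 0. Corank 2; j^3 = -(2*x - y)*(29*x^2 - 34*x*y + 10*y^2) splits into three distinct lines over C (the quadratic factor has nonzero discriminant), so D_4.

Type D_{4}, Milnor number mu = 4.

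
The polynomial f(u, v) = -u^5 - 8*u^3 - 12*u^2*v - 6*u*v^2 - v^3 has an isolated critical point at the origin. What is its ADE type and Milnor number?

Type E8, Milnor number mu = 8.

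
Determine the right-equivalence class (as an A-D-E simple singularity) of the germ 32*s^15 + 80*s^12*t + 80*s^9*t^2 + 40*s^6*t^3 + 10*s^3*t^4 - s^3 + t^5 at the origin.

E_8

The Hessian of f at 0 is [[0, 0], [0, 0]] with rank 0, so corank 2. A Groebner basis of the Jacobian ideal J(f) in C{s,t} is {t^4, s^2}; counting standard monomials gives mu = 8. Corank 2; j^3 = -s^3 is a perfect cube, so E-series; the 5-jet and mu = 8 give E_8.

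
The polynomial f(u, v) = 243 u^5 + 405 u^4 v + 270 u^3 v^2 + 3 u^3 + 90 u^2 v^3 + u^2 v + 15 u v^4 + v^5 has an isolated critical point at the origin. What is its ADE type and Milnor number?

The Hessian of f at 0 has rank 0. Corank 2; j^3 = u^2*(3*u + v) has shape L^2 M (L != M), so D-series; mu = 6 gives D_6.

Type D_6, Milnor number mu = 6.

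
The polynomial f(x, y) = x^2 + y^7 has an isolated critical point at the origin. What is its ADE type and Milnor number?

Type A6, Milnor number mu = 6.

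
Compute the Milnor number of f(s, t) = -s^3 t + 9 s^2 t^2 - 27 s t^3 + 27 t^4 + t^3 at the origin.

7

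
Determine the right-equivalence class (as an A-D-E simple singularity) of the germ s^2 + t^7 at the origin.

The Hessian of f at 0 is [[2, 0], [0, 0]] with rank 1, so corank 1. A Groebner basis of the Jacobian ideal J(f) in C{s,t} is {t^6, s}; counting standard monomials gives mu = 6. Corank 1: A-series; mu = 6 gives A_6.

A_6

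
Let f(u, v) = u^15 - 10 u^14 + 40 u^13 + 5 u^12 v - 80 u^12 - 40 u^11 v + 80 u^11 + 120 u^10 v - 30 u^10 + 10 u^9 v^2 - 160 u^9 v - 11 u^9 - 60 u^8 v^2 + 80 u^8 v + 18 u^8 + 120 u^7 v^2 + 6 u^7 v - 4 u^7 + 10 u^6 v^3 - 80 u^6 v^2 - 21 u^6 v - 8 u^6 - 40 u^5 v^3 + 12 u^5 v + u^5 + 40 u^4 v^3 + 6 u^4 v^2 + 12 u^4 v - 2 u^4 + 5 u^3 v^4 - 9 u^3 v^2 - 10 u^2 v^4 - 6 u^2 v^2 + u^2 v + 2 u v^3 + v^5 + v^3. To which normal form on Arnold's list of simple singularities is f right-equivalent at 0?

D_4

The Hessian of f at 0 has rank 0. Corank 2; j^3 = v*(u^2 + v^2) splits into three distinct lines over C (the quadratic factor has nonzero discriminant), so D_4.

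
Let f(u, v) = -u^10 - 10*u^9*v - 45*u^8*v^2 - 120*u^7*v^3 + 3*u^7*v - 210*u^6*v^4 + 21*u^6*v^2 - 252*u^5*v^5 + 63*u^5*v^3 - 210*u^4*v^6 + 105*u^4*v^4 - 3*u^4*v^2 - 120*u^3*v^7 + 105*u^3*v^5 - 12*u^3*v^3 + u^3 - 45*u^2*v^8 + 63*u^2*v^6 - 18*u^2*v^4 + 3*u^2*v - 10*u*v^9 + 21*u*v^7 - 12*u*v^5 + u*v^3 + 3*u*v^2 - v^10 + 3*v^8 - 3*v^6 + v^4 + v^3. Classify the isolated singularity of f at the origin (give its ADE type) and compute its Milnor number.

Type E_7, Milnor number mu = 7.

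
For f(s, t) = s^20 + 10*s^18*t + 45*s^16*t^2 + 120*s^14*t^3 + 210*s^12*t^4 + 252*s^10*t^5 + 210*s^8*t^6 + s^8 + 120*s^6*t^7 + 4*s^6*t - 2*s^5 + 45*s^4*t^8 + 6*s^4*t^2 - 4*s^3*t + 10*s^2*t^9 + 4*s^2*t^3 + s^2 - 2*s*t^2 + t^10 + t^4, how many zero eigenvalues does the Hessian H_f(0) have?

1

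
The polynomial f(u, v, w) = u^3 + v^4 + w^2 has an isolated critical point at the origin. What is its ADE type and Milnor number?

The Hessian of f at 0 has rank 1. Corank 2; j^3 = u^3 is a perfect cube, so E-series; the 4-jet and mu = 6 give E_6.

Type E_6, Milnor number mu = 6.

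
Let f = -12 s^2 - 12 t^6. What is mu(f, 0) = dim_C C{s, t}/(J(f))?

5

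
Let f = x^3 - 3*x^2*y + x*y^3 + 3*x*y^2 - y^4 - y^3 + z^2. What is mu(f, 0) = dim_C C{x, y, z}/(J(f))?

7

The Hessian of f at 0 is [[0, 0, 0], [0, 0, 0], [0, 0, 2]] with rank 1, so corank 2. A Groebner basis of the Jacobian ideal J(f) in C{x,y,z} is {x^3 - 3*x^2*y - 6*x^2 + 12*x*y - 6*y^2, 3*x^2 + x*y^2 - 6*x*y + 3*y^2, 3*x^2 - 6*x*y + y^3 + 3*y^2, z}; counting standard monomials gives mu = 7. Corank 2; j^3 = (x - y)^3 is a perfect cube, so E-series; the 4-jet and mu = 7 give E_7.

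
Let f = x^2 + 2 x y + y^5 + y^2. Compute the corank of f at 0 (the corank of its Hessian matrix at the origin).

Hessian at 0 has rank 1.

1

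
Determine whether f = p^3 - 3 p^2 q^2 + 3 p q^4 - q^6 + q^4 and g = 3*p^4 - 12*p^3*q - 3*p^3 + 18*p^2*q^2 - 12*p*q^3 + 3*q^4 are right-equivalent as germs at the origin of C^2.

The Hessian of f at 0 is [[0, 0], [0, 0]] with rank 0, so corank 2. A Groebner basis of the Jacobian ideal J(f) in C{p,q} is {p^3, p^2*q, -p^2/2 + p*q^2, q^3}; counting standard monomials gives mu = 6. Corank 2; j^3 = p^3 is a perfect cube, so E-series; the 4-jet and mu = 6 give E_6. The Hessian of g at 0 is [[0, 0], [0, 0]] with rank 0, so corank 2. A Groebner basis of the Jacobian ideal J(g) in C{p,q} is {q^4, p*q^2 - q^3/3, p^2}; counting standard monomials gives mu = 6. Corank 2; j^3 = -3*p^3 is a perfect cube, so E-series; the 4-jet and mu = 6 give E_6. Both have type E_6, hence right-equivalent.

Yes.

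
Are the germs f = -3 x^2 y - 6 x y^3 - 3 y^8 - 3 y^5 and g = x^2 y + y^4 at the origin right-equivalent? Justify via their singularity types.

The Hessian of f at 0 is [[0, 0], [0, 0]] with rank 0, so corank 2. A Groebner basis of the Jacobian ideal J(f) in C{x,y} is {x^4, x^3*y - x^2/8 - x*y^2/8, x^3 + x^2*y^2, x*y + y^3}; counting standard monomials gives mu = 9. Corank 2; j^3 = -3*x^2*y has shape L^2 M (L != M), so D-series; mu = 9 gives D_9. The Hessian of g at 0 is [[0, 0], [0, 0]] with rank 0, so corank 2. A Groebner basis of the Jacobian ideal J(g) in C{x,y} is {x^3, x^2/4 + y^3, x*y}; counting standard monomials gives mu = 5. Corank 2; j^3 = x^2*y has shape L^2 M (L != M), so D-series; mu = 5 gives D_5. f is D_9 but g is D_5, hence not right-equivalent.

No.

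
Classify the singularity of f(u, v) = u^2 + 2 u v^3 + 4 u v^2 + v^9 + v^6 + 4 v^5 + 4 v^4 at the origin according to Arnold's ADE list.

A8

The Hessian of f at 0 is [[2, 0], [0, 0]] with rank 1, so corank 1. A Groebner basis of the Jacobian ideal J(f) in C{u,v} is {u^2*v^2 - 4*u^2*v + 12*u^2 + 32*u*v^2 - 16*u*v + 32*u + 64*v^2, u^3 + 12*u^2*v - 40*u^2 - 112*u*v^2 + 64*u*v - 128*u - 256*v^2, u + v^3 + 2*v^2}; counting standard monomials gives mu = 8. Corank 1: A-series; mu = 8 gives A_8.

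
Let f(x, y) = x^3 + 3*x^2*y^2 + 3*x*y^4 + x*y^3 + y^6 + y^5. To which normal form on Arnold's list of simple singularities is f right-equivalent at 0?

E7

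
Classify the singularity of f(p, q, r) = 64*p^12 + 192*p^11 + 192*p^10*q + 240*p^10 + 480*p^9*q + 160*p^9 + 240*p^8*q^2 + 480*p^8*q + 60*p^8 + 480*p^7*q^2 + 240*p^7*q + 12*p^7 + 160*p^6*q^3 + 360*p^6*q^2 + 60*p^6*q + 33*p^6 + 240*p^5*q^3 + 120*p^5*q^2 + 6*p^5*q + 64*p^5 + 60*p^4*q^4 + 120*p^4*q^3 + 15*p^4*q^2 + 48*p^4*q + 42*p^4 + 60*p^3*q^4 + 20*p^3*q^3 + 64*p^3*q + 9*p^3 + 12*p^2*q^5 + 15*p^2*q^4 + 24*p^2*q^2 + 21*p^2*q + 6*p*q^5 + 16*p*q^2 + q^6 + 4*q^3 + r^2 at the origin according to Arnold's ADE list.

D_{7}

The Hessian of f at 0 has rank 1. Corank 2; j^3 = (p + q)*(3*p + 2*q)^2 has shape L^2 M (L != M), so D-series; mu = 7 gives D_7.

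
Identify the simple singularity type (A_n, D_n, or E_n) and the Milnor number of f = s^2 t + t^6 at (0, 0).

The Hessian of f at 0 has rank 0. Corank 2; j^3 = s^2*t has shape L^2 M (L != M), so D-series; mu = 7 gives D_7.

Type D_7, Milnor number mu = 7.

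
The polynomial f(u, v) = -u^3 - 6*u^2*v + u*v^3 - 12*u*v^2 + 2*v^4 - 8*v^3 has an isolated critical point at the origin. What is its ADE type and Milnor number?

Type E7, Milnor number mu = 7.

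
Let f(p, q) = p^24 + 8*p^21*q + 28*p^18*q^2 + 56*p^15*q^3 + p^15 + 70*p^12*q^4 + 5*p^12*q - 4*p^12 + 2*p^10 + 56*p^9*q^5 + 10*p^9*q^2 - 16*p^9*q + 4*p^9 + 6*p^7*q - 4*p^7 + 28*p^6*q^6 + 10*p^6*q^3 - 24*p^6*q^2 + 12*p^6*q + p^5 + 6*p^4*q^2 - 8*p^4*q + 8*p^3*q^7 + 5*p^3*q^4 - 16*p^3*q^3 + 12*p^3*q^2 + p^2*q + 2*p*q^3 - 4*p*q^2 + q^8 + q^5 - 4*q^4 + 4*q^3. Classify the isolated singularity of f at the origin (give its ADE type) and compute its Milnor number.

The Hessian of f at 0 has rank 0. Corank 2; j^3 = q*(p - 2*q)^2 has shape L^2 M (L != M), so D-series; mu = 9 gives D_9.

Type D_9, Milnor number mu = 9.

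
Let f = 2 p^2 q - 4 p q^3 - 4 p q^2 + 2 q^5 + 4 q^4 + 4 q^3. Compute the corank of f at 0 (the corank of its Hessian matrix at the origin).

2

Hessian at 0 has rank 0.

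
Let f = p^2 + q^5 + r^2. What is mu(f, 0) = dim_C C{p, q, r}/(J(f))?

The Hessian of f at 0 is [[2, 0, 0], [0, 0, 0], [0, 0, 2]] with rank 2, so corank 1. A Groebner basis of the Jacobian ideal J(f) in C{p,q,r} is {q^4, p, r}; counting standard monomials gives mu = 4. Corank 1: A-series; mu = 4 gives A_4.

4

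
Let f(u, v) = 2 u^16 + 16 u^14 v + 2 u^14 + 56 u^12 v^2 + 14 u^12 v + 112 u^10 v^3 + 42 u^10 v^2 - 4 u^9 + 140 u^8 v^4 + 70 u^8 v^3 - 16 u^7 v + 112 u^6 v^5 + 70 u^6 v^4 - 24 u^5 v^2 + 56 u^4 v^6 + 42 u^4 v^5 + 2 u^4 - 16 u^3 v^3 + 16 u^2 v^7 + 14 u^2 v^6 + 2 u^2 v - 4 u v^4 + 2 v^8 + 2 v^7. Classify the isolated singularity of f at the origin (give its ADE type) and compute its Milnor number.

Type D_{9}, Milnor number mu = 9.

The Hessian of f at 0 has rank 0. Corank 2; j^3 = 2*u^2*v has shape L^2 M (L != M), so D-series; mu = 9 gives D_9.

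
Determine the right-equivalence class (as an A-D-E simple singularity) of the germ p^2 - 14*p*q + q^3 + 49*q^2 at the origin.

The Hessian of f at 0 is [[2, -14], [-14, 98]] with rank 1, so corank 1. A Groebner basis of the Jacobian ideal J(f) in C{p,q} is {q^2, p - 7*q}; counting standard monomials gives mu = 2. Corank 1: A-series; mu = 2 gives A_2.

A_{2}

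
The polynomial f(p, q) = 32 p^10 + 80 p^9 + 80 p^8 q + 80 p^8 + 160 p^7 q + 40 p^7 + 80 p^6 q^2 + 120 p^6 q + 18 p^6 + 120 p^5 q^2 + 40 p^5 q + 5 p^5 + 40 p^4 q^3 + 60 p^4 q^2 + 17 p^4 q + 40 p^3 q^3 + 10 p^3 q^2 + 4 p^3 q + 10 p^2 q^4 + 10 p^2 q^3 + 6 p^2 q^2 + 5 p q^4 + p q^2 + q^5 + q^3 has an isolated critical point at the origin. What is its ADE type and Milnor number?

The Hessian of f at 0 has rank 0. Corank 2; j^3 = q^2*(p + q) has shape L^2 M (L != M), so D-series; mu = 6 gives D_6.

Type D_{6}, Milnor number mu = 6.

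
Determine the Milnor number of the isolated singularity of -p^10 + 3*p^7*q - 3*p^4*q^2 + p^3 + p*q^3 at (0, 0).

The Hessian of f at 0 is [[0, 0], [0, 0]] with rank 0, so corank 2. A Groebner basis of the Jacobian ideal J(f) in C{p,q} is {p^3, p*q^2, 3*p^2 + q^3}; counting standard monomials gives mu = 7. Corank 2; j^3 = p^3 is a perfect cube, so E-series; the 4-jet and mu = 7 give E_7.

7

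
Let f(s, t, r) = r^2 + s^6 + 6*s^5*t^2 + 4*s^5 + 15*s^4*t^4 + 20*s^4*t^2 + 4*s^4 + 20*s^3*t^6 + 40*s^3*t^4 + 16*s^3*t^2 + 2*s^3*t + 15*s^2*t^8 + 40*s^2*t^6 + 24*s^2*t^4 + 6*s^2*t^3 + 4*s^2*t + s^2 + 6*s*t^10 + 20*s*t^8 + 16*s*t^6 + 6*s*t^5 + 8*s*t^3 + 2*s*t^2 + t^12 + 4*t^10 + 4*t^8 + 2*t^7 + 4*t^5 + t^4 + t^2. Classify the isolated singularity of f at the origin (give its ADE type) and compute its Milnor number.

The Hessian of f at 0 has rank 3. Corank 0: nondegenerate Morse point, so A_1.

Type A1, Milnor number mu = 1.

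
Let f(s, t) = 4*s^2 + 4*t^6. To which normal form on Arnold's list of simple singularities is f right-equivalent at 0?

A5

The Hessian of f at 0 is [[8, 0], [0, 0]] with rank 1, so corank 1. A Groebner basis of the Jacobian ideal J(f) in C{s,t} is {t^5, s}; counting standard monomials gives mu = 5. Corank 1: A-series; mu = 5 gives A_5.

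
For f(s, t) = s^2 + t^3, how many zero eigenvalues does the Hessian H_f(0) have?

1

Hessian at 0 has rank 1.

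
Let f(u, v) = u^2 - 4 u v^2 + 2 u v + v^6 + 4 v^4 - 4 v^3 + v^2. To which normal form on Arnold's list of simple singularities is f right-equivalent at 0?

A_{5}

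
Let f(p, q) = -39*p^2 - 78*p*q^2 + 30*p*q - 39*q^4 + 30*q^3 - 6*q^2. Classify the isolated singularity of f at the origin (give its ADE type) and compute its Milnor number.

The Hessian of f at 0 is [[-78, 30], [30, -12]] with rank 2, so corank 0. A Groebner basis of the Jacobian ideal J(f) in C{p,q} is {p, q}; counting standard monomials gives mu = 1. Corank 0: nondegenerate Morse point, so A_1.

Type A1, Milnor number mu = 1.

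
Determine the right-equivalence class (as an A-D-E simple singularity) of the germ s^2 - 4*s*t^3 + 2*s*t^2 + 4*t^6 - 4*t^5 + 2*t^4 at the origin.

A_{3}

The Hessian of f at 0 is [[2, 0], [0, 0]] with rank 1, so corank 1. A Groebner basis of the Jacobian ideal J(f) in C{s,t} is {s^2, s*t, s + t^2}; counting standard monomials gives mu = 3. Corank 1: A-series; mu = 3 gives A_3.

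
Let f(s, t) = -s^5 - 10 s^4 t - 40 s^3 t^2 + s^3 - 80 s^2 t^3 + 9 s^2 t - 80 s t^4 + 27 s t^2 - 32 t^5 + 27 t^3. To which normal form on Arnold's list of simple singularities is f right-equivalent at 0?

The Hessian of f at 0 has rank 0. Corank 2; j^3 = (s + 3*t)^3 is a perfect cube, so E-series; the 5-jet and mu = 8 give E_8.

E_{8}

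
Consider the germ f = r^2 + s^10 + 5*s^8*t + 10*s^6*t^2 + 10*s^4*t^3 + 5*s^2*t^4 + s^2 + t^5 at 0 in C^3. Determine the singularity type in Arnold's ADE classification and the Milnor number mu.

Type A_{4}, Milnor number mu = 4.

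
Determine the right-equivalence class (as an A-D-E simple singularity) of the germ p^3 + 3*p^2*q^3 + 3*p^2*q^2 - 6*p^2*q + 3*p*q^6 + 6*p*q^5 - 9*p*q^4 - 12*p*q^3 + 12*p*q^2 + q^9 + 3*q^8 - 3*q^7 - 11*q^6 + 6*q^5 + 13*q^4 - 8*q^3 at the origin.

The Hessian of f at 0 has rank 0. Corank 2; j^3 = (p - 2*q)^3 is a perfect cube, so E-series; the 4-jet and mu = 6 give E_6.

E_6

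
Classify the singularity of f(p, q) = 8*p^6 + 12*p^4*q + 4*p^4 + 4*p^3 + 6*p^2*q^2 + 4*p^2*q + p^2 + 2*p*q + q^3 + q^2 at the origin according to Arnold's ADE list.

A_{2}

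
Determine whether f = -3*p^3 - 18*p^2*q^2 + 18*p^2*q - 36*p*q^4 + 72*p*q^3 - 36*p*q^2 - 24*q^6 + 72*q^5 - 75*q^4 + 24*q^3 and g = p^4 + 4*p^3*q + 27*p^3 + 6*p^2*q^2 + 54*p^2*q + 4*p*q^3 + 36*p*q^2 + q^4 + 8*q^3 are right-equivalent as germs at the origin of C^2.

The Hessian of f at 0 has rank 0. Corank 2; j^3 = -3*(p - 2*q)^3 is a perfect cube, so E-series; the 4-jet and mu = 6 give E_6. The Hessian of g at 0 has rank 0. Corank 2; j^3 = (3*p + 2*q)^3 is a perfect cube, so E-series; the 4-jet and mu = 6 give E_6. Both have type E_6, hence right-equivalent.

Yes.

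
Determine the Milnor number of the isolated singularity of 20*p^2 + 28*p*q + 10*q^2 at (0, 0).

The Hessian of f at 0 has rank 2. Corank 0: nondegenerate Morse point, so A_1.

1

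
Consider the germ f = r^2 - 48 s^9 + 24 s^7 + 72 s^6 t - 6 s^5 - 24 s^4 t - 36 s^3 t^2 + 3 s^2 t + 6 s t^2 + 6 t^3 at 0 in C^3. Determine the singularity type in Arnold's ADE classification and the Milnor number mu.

Type D_{4}, Milnor number mu = 4.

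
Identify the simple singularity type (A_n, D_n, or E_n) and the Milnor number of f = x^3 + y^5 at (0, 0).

The Hessian of f at 0 has rank 0. Corank 2; j^3 = x^3 is a perfect cube, so E-series; the 5-jet and mu = 8 give E_8.

Type E_8, Milnor number mu = 8.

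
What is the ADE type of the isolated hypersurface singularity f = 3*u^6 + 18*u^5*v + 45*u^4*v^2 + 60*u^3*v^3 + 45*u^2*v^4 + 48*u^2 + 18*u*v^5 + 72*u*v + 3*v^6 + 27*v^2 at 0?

The Hessian of f at 0 has rank 1. Corank 1: A-series; mu = 5 gives A_5.

A5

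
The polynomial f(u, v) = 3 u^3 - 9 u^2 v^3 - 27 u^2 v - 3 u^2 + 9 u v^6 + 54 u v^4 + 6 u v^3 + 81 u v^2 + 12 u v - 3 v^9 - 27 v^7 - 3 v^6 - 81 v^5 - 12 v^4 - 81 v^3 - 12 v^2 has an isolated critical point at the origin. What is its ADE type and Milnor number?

The Hessian of f at 0 has rank 1. Corank 1: A-series; mu = 2 gives A_2.

Type A_{2}, Milnor number mu = 2.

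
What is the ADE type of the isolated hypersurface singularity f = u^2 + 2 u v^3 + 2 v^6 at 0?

The Hessian of f at 0 has rank 1. Corank 1: A-series; mu = 5 gives A_5.

A_{5}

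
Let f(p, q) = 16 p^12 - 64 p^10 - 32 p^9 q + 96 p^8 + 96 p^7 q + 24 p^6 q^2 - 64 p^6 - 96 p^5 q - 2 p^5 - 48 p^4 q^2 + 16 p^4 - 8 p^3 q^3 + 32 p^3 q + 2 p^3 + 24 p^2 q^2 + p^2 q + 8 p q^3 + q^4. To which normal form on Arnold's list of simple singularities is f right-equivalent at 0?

D_5

The Hessian of f at 0 has rank 0. Corank 2; j^3 = p^2*(2*p + q) has shape L^2 M (L != M), so D-series; mu = 5 gives D_5.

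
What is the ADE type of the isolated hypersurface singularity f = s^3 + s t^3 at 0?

E7

The Hessian of f at 0 has rank 0. Corank 2; j^3 = s^3 is a perfect cube, so E-series; the 4-jet and mu = 7 give E_7.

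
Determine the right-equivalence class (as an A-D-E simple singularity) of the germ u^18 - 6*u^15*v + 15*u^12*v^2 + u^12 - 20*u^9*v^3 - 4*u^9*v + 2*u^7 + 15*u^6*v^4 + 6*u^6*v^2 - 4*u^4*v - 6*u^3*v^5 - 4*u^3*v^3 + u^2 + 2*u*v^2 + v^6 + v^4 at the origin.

The Hessian of f at 0 has rank 1. Corank 1: A-series; mu = 5 gives A_5.

A_{5}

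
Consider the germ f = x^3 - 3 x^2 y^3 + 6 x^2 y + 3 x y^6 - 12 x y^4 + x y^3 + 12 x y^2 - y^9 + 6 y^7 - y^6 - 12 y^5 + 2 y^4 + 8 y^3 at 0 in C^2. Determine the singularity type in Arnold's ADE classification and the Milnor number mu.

The Hessian of f at 0 is [[0, 0], [0, 0]] with rank 0, so corank 2. A Groebner basis of the Jacobian ideal J(f) in C{x,y} is {x^3 + 6*x^2*y + 48*x^2 + 192*x*y + 192*y^2, -6*x^2 + x*y^2 - 24*x*y - 24*y^2, 3*x^2 + 12*x*y + y^3 + 12*y^2}; counting standard monomials gives mu = 7. Corank 2; j^3 = (x + 2*y)^3 is a perfect cube, so E-series; the 4-jet and mu = 7 give E_7.

Type E_7, Milnor number mu = 7.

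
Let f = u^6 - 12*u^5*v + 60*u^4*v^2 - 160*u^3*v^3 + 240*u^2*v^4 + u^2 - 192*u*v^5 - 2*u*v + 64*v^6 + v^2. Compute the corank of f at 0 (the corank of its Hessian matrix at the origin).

1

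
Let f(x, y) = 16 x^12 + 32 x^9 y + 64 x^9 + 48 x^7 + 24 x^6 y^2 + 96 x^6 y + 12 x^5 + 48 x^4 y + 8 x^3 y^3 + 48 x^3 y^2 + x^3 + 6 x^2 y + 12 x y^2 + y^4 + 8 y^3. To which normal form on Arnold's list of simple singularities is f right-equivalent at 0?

E_6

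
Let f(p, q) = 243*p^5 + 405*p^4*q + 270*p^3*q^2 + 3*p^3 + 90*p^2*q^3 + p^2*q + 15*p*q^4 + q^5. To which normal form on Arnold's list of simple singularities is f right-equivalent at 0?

D6

The Hessian of f at 0 has rank 0. Corank 2; j^3 = p^2*(3*p + q) has shape L^2 M (L != M), so D-series; mu = 6 gives D_6.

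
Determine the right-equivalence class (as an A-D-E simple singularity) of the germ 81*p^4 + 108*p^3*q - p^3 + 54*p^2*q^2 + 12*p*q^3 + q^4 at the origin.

E6

The Hessian of f at 0 has rank 0. Corank 2; j^3 = -p^3 is a perfect cube, so E-series; the 4-jet and mu = 6 give E_6.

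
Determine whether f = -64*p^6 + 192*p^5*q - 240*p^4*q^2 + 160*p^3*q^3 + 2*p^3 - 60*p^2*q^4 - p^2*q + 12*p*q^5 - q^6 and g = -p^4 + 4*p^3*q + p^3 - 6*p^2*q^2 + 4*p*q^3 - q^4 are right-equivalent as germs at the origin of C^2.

The Hessian of f at 0 is [[0, 0], [0, 0]] with rank 0, so corank 2. A Groebner basis of the Jacobian ideal J(f) in C{p,q} is {p*q/12 + q^5, p*q^2, p^2 - p*q/2}; counting standard monomials gives mu = 7. Corank 2; j^3 = p^2*(2*p - q) has shape L^2 M (L != M), so D-series; mu = 7 gives D_7. The Hessian of g at 0 is [[0, 0], [0, 0]] with rank 0, so corank 2. A Groebner basis of the Jacobian ideal J(g) in C{p,q} is {q^4, p*q^2 - q^3/3, p^2}; counting standard monomials gives mu = 6. Corank 2; j^3 = p^3 is a perfect cube, so E-series; the 4-jet and mu = 6 give E_6. f is D_7 but g is E_6, hence not right-equivalent.

No.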